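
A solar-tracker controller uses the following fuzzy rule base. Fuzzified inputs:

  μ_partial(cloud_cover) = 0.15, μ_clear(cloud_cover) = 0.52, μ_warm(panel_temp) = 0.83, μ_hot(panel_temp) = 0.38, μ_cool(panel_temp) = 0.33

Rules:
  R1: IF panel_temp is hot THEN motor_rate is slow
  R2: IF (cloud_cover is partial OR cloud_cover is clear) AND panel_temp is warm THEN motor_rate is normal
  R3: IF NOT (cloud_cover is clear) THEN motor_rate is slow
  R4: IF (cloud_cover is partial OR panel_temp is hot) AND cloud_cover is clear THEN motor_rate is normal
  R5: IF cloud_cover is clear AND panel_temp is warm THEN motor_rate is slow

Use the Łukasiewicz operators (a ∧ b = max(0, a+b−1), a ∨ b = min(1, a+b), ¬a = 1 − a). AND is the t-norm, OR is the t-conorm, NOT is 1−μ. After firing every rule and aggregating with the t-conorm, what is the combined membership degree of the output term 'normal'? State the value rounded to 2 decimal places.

R1: hot=0.38 → w = 0.38
R2: (partial=0.15 OR clear=0.52) = 0.67; AND[max(0, a+b−1)] with warm=0.83 → w = 0.50
R3: ¬clear=1−0.52=0.48 → w = 0.48
R4: (partial=0.15 OR hot=0.38) = 0.53; AND[max(0, a+b−1)] with clear=0.52 → w = 0.05
R5: clear=0.52, warm=0.83; AND[max(0, a+b−1)] → w = 0.35
Rules with consequent 'normal': {R2, R4} → strengths 0.50, 0.05
Aggregate via t-conorm [min(1, a+b)]: 0.55

0.55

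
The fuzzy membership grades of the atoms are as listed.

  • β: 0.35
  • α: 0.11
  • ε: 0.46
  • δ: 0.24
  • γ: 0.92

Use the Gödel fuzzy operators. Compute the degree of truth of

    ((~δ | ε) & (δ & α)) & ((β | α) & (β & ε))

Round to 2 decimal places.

0.11

~δ = 1 − 0.24 = 0.76
~δ | ε = max(a, b) on (0.76, 0.46) = 0.76
δ & α = min(a, b) on (0.24, 0.11) = 0.11
(~δ | ε) & (δ & α) = min(a, b) on (0.76, 0.11) = 0.11
β | α = max(a, b) on (0.35, 0.11) = 0.35
β & ε = min(a, b) on (0.35, 0.46) = 0.35
(β | α) & (β & ε) = min(a, b) on (0.35, 0.35) = 0.35
((~δ | ε) & (δ & α)) & ((β | α) & (β & ε)) = min(a, b) on (0.11, 0.35) = 0.11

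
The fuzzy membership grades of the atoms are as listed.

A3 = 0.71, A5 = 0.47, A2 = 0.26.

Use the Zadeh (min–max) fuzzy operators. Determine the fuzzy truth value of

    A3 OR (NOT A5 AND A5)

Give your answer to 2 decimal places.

0.71

NOT A5 = 1 − 0.47 = 0.53
NOT A5 AND A5 = min(a, b) on (0.53, 0.47) = 0.47
A3 OR (NOT A5 AND A5) = max(a, b) on (0.71, 0.47) = 0.71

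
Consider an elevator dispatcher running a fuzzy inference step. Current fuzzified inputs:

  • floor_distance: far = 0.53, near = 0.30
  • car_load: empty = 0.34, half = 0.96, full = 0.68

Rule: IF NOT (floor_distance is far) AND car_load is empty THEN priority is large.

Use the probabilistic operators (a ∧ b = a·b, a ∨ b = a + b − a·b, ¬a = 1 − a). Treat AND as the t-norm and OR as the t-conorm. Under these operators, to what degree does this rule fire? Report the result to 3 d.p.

firing strength: ¬far=1−0.53=0.47, empty=0.34; AND[a·b] → w = 0.1598

0.160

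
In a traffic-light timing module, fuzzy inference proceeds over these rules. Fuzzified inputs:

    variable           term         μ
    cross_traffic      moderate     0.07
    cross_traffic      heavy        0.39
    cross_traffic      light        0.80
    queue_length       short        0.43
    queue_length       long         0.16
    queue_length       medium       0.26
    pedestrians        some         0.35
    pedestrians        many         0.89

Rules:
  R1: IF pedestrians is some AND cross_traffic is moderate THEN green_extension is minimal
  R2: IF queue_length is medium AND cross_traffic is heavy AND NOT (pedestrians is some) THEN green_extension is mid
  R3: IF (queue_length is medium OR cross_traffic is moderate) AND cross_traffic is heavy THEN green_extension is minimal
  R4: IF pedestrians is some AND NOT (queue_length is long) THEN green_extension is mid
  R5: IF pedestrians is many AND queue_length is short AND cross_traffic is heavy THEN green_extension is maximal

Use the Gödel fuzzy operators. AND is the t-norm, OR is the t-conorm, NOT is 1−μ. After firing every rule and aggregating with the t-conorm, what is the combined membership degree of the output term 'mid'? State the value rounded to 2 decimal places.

R1: some=0.35, moderate=0.07; AND[min(a, b)] → w = 0.07
R2: medium=0.26, heavy=0.39, ¬some=1−0.35=0.65; AND[min(a, b)] → w = 0.26
R3: (medium=0.26 OR moderate=0.07) = 0.26; AND[min(a, b)] with heavy=0.39 → w = 0.26
R4: some=0.35, ¬long=1−0.16=0.84; AND[min(a, b)] → w = 0.35
R5: many=0.89, short=0.43, heavy=0.39; AND[min(a, b)] → w = 0.39
Rules with consequent 'mid': {R2, R4} → strengths 0.26, 0.35
Aggregate via t-conorm [max(a, b)]: 0.35

0.35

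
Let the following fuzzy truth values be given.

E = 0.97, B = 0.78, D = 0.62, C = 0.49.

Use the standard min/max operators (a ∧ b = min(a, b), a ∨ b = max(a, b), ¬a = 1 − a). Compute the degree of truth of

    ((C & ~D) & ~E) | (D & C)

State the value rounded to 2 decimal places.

~D = 1 − 0.62 = 0.38
C & ~D = min(a, b) on (0.49, 0.38) = 0.38
~E = 1 − 0.97 = 0.03
(C & ~D) & ~E = min(a, b) on (0.38, 0.03) = 0.03
D & C = min(a, b) on (0.62, 0.49) = 0.49
((C & ~D) & ~E) | (D & C) = max(a, b) on (0.03, 0.49) = 0.49

0.49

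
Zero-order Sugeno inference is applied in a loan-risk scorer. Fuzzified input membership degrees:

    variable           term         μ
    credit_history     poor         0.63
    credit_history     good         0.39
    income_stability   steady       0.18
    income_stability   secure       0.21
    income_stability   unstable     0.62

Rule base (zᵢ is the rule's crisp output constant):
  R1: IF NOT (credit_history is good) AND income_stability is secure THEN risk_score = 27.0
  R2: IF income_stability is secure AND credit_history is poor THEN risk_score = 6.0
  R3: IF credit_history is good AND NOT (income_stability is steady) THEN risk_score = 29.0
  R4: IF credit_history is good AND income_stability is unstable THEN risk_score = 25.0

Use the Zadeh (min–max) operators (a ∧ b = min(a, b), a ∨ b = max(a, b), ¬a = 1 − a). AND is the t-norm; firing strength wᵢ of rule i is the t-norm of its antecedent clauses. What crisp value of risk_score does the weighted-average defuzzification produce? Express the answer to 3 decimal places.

R1 (z=27.0): ¬good=1−0.39=0.61, secure=0.21; AND[min(a, b)] → w = 0.21
R2 (z=6.0): secure=0.21, poor=0.63; AND[min(a, b)] → w = 0.21
R3 (z=29.0): good=0.39, ¬steady=1−0.18=0.82; AND[min(a, b)] → w = 0.39
R4 (z=25.0): good=0.39, unstable=0.62; AND[min(a, b)] → w = 0.39
Weighted average = (0.21·27.0 + 0.21·6.0 + 0.39·29.0 + 0.39·25.0) / (0.21 + 0.21 + 0.39 + 0.39)
  = 27.9900 / 1.2000 = 23.325

23.325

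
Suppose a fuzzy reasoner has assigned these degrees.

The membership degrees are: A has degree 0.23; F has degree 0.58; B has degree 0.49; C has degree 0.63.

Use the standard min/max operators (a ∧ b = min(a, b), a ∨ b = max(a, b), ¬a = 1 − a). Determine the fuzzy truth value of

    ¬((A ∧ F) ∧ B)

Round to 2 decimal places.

A ∧ F = min(a, b) on (0.23, 0.58) = 0.23
(A ∧ F) ∧ B = min(a, b) on (0.23, 0.49) = 0.23
¬((A ∧ F) ∧ B) = 1 − 0.23 = 0.77

0.77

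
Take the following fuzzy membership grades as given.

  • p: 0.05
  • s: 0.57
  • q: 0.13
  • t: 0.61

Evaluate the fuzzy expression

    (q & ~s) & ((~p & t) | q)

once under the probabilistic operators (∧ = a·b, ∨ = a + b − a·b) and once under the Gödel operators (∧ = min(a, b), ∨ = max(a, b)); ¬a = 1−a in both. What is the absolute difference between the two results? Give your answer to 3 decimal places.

Under probabilistic:
  ~s = 1 − 0.5700 = 0.4300
  q & ~s = a·b on (0.1300, 0.4300) = 0.0559
  ~p = 1 − 0.0500 = 0.9500
  ~p & t = a·b on (0.9500, 0.6100) = 0.5795
  (~p & t) | q = a + b − a·b on (0.5795, 0.1300) = 0.6342
  (q & ~s) & ((~p & t) | q) = a·b on (0.0559, 0.6342) = 0.0354
  → value = 0.0354
Under Gödel:
  ~s = 1 − 0.57 = 0.43
  q & ~s = min(a, b) on (0.13, 0.43) = 0.13
  ~p = 1 − 0.05 = 0.95
  ~p & t = min(a, b) on (0.95, 0.61) = 0.61
  (~p & t) | q = max(a, b) on (0.61, 0.13) = 0.61
  (q & ~s) & ((~p & t) | q) = min(a, b) on (0.13, 0.61) = 0.13
  → value = 0.1300
|0.0354 − 0.1300| = 0.095

0.095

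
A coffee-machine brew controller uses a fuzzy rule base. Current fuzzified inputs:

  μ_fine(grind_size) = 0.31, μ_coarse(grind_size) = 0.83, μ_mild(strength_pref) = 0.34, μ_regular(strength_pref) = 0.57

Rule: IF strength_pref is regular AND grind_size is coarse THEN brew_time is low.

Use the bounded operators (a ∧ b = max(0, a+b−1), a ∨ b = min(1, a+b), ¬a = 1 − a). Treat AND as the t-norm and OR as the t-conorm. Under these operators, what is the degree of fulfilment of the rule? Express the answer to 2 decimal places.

0.40

firing strength: regular=0.57, coarse=0.83; AND[max(0, a+b−1)] → w = 0.40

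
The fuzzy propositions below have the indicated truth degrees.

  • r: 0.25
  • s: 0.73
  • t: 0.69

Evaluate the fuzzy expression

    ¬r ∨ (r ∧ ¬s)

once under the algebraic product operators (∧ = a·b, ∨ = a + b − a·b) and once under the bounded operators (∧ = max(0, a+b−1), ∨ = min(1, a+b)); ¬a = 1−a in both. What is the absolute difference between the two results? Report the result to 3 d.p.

0.017

Under algebraic product:
  ¬r = 1 − 0.2500 = 0.7500
  ¬s = 1 − 0.7300 = 0.2700
  r ∧ ¬s = a·b on (0.2500, 0.2700) = 0.0675
  ¬r ∨ (r ∧ ¬s) = a + b − a·b on (0.7500, 0.0675) = 0.7669
  → value = 0.7669
Under bounded:
  ¬r = 1 − 0.25 = 0.75
  ¬s = 1 − 0.73 = 0.27
  r ∧ ¬s = max(0, a+b−1) on (0.25, 0.27) = 0.00
  ¬r ∨ (r ∧ ¬s) = min(1, a+b) on (0.75, 0.00) = 0.75
  → value = 0.7500
|0.7669 − 0.7500| = 0.017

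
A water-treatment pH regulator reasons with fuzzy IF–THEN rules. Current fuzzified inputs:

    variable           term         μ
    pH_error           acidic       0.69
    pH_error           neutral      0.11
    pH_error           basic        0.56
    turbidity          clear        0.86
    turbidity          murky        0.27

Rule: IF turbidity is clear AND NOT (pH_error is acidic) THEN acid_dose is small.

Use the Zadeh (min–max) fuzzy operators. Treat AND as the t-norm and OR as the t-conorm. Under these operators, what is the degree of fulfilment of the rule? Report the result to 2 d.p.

0.31

firing strength: clear=0.86, ¬acidic=1−0.69=0.31; AND[min(a, b)] → w = 0.31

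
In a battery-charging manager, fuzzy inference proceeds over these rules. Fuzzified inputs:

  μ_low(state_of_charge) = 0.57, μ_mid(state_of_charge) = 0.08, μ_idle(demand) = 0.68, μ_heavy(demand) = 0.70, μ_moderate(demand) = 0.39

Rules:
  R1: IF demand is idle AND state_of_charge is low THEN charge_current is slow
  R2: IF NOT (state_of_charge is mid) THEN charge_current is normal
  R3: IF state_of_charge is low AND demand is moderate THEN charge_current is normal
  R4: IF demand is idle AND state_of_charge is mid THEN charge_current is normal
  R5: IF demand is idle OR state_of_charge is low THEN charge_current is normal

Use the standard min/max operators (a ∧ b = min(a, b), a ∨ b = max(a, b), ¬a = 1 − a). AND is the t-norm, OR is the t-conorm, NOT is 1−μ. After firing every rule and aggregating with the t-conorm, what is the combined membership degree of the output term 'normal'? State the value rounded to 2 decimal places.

R1: idle=0.68, low=0.57; AND[min(a, b)] → w = 0.57
R2: ¬mid=1−0.08=0.92 → w = 0.92
R3: low=0.57, moderate=0.39; AND[min(a, b)] → w = 0.39
R4: idle=0.68, mid=0.08; AND[min(a, b)] → w = 0.08
R5: idle=0.68, low=0.57; OR[max(a, b)] → w = 0.68
Rules with consequent 'normal': {R2, R3, R4, R5} → strengths 0.92, 0.39, 0.08, 0.68
Aggregate via t-conorm [max(a, b)]: 0.92

0.92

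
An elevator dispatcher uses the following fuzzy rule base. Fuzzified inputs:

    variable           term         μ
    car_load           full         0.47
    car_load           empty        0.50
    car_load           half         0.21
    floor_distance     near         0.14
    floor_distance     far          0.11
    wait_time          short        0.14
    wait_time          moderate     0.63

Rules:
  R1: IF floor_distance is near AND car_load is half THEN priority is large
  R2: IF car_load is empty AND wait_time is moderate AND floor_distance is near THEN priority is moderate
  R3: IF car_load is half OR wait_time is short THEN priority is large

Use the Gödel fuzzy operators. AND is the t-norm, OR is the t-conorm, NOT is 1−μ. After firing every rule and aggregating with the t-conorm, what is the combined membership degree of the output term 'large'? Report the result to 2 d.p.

0.21

R1: near=0.14, half=0.21; AND[min(a, b)] → w = 0.14
R2: empty=0.50, moderate=0.63, near=0.14; AND[min(a, b)] → w = 0.14
R3: half=0.21, short=0.14; OR[max(a, b)] → w = 0.21
Rules with consequent 'large': {R1, R3} → strengths 0.14, 0.21
Aggregate via t-conorm [max(a, b)]: 0.21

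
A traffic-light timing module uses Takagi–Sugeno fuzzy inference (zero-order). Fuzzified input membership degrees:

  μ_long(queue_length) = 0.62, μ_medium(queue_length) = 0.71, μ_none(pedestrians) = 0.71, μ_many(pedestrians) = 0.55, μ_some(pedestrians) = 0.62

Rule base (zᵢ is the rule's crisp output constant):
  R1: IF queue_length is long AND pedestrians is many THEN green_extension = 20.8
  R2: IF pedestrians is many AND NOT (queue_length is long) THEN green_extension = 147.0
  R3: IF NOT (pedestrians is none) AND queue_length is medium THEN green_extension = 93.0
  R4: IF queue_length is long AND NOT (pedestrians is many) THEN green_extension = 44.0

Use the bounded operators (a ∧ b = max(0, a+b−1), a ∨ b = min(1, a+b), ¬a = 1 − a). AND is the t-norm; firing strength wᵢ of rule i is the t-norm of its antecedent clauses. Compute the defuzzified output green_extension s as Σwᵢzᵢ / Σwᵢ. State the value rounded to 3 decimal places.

R1 (z=20.8): long=0.62, many=0.55; AND[max(0, a+b−1)] → w = 0.17
R2 (z=147.0): many=0.55, ¬long=1−0.62=0.38; AND[max(0, a+b−1)] → w = 0.00
R3 (z=93.0): ¬none=1−0.71=0.29, medium=0.71; AND[max(0, a+b−1)] → w = 0.00
R4 (z=44.0): long=0.62, ¬many=1−0.55=0.45; AND[max(0, a+b−1)] → w = 0.07
Weighted average = (0.17·20.8 + 0.00·147.0 + 0.00·93.0 + 0.07·44.0) / (0.17 + 0.00 + 0.00 + 0.07)
  = 6.6160 / 0.2400 = 27.567

27.567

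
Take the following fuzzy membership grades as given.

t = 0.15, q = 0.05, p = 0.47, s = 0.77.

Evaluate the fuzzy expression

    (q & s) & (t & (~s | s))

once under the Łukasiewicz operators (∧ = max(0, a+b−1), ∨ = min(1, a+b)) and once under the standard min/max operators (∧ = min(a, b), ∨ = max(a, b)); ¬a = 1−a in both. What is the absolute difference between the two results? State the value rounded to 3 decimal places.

Under Łukasiewicz:
  q & s = max(0, a+b−1) on (0.05, 0.77) = 0.00
  ~s = 1 − 0.77 = 0.23
  ~s | s = min(1, a+b) on (0.23, 0.77) = 1.00
  t & (~s | s) = max(0, a+b−1) on (0.15, 1.00) = 0.15
  (q & s) & (t & (~s | s)) = max(0, a+b−1) on (0.00, 0.15) = 0.00
  → value = 0.0000
Under standard min/max:
  q & s = min(a, b) on (0.05, 0.77) = 0.05
  ~s = 1 − 0.77 = 0.23
  ~s | s = max(a, b) on (0.23, 0.77) = 0.77
  t & (~s | s) = min(a, b) on (0.15, 0.77) = 0.15
  (q & s) & (t & (~s | s)) = min(a, b) on (0.05, 0.15) = 0.05
  → value = 0.0500
|0.0000 − 0.0500| = 0.050

0.050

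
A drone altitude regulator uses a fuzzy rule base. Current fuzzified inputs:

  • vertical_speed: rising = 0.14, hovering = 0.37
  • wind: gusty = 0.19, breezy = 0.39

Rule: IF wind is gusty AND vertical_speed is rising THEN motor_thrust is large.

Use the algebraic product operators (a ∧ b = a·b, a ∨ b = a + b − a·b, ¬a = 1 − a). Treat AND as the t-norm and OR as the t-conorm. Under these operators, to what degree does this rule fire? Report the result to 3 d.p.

firing strength: gusty=0.19, rising=0.14; AND[a·b] → w = 0.0266

0.027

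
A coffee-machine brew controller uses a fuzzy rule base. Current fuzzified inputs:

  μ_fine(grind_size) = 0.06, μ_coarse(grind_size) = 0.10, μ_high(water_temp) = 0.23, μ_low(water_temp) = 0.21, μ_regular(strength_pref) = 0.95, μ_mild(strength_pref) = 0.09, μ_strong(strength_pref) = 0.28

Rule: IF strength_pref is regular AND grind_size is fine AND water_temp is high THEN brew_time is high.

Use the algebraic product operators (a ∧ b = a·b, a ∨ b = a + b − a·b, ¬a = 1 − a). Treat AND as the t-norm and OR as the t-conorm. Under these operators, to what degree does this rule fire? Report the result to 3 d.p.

firing strength: regular=0.95, fine=0.06, high=0.23; AND[a·b] → w = 0.0131

0.013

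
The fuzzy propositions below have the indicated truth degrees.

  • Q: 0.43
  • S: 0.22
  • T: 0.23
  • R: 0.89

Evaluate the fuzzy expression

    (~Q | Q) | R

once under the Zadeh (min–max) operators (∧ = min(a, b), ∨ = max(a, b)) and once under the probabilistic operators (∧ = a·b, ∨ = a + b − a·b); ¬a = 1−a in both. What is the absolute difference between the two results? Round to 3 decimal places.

0.083

Under Zadeh (min–max):
  ~Q = 1 − 0.43 = 0.57
  ~Q | Q = max(a, b) on (0.57, 0.43) = 0.57
  (~Q | Q) | R = max(a, b) on (0.57, 0.89) = 0.89
  → value = 0.8900
Under probabilistic:
  ~Q = 1 − 0.4300 = 0.5700
  ~Q | Q = a + b − a·b on (0.5700, 0.4300) = 0.7549
  (~Q | Q) | R = a + b − a·b on (0.7549, 0.8900) = 0.9730
  → value = 0.9730
|0.8900 − 0.9730| = 0.083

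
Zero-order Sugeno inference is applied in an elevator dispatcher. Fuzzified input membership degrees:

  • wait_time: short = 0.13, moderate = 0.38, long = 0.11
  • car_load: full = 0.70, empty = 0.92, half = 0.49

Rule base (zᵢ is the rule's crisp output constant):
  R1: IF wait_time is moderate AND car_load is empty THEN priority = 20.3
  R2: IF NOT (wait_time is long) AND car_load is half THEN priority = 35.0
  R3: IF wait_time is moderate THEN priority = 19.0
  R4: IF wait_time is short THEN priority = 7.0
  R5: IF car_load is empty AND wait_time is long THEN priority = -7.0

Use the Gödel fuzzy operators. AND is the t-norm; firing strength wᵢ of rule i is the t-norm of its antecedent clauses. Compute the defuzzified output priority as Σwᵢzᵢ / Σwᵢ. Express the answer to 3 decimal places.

R1 (z=20.3): moderate=0.38, empty=0.92; AND[min(a, b)] → w = 0.38
R2 (z=35.0): ¬long=1−0.11=0.89, half=0.49; AND[min(a, b)] → w = 0.49
R3 (z=19.0): moderate=0.38 → w = 0.38
R4 (z=7.0): short=0.13 → w = 0.13
R5 (z=-7.0): empty=0.92, long=0.11; AND[min(a, b)] → w = 0.11
Weighted average = (0.38·20.3 + 0.49·35.0 + 0.38·19.0 + 0.13·7.0 + 0.11·-7.0) / (0.38 + 0.49 + 0.38 + 0.13 + 0.11)
  = 32.2240 / 1.4900 = 21.627

21.627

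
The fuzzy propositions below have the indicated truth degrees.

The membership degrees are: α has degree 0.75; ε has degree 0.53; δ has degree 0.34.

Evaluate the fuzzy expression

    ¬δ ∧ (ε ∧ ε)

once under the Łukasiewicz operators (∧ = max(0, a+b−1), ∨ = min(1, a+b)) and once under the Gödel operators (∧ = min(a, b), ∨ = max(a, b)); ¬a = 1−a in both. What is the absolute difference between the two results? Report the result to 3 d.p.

Under Łukasiewicz:
  ¬δ = 1 − 0.34 = 0.66
  ε ∧ ε = max(0, a+b−1) on (0.53, 0.53) = 0.06
  ¬δ ∧ (ε ∧ ε) = max(0, a+b−1) on (0.66, 0.06) = 0.00
  → value = 0.0000
Under Gödel:
  ¬δ = 1 − 0.34 = 0.66
  ε ∧ ε = min(a, b) on (0.53, 0.53) = 0.53
  ¬δ ∧ (ε ∧ ε) = min(a, b) on (0.66, 0.53) = 0.53
  → value = 0.5300
|0.0000 − 0.5300| = 0.530

0.530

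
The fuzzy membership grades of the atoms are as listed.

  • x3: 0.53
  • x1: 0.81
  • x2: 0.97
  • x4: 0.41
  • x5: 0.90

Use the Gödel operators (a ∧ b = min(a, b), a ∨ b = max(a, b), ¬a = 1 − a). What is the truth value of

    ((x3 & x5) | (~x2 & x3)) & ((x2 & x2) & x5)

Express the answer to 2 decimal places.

0.53

x3 & x5 = min(a, b) on (0.53, 0.90) = 0.53
~x2 = 1 − 0.97 = 0.03
~x2 & x3 = min(a, b) on (0.03, 0.53) = 0.03
(x3 & x5) | (~x2 & x3) = max(a, b) on (0.53, 0.03) = 0.53
x2 & x2 = min(a, b) on (0.97, 0.97) = 0.97
(x2 & x2) & x5 = min(a, b) on (0.97, 0.90) = 0.90
((x3 & x5) | (~x2 & x3)) & ((x2 & x2) & x5) = min(a, b) on (0.53, 0.90) = 0.53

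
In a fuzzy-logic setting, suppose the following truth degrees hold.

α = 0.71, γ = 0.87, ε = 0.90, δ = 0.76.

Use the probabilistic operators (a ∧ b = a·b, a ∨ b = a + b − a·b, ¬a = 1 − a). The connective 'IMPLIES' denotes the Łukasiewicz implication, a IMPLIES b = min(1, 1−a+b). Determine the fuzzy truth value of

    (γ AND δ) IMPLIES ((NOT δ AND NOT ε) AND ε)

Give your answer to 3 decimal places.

γ AND δ = a·b on (0.8700, 0.7600) = 0.6612
NOT δ = 1 − 0.7600 = 0.2400
NOT ε = 1 − 0.9000 = 0.1000
NOT δ AND NOT ε = a·b on (0.2400, 0.1000) = 0.0240
(NOT δ AND NOT ε) AND ε = a·b on (0.0240, 0.9000) = 0.0216
(γ AND δ) IMPLIES ((NOT δ AND NOT ε) AND ε)  [Łukasiewicz: min(1, 1−a+b)] with a=0.6612, b=0.0216 → 0.3604

0.360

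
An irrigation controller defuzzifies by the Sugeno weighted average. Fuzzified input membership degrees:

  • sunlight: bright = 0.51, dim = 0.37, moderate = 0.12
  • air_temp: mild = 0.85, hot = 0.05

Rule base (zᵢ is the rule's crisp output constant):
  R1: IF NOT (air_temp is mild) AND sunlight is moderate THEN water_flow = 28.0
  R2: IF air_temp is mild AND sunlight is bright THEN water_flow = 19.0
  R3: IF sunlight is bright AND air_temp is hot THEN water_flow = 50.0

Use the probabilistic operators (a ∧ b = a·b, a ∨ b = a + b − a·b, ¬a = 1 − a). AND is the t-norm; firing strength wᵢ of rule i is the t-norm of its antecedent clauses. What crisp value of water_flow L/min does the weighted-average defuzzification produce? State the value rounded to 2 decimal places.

21.00

R1 (z=28.0): ¬mild=1−0.85=0.15, moderate=0.12; AND[a·b] → w = 0.0180
R2 (z=19.0): mild=0.85, bright=0.51; AND[a·b] → w = 0.4335
R3 (z=50.0): bright=0.51, hot=0.05; AND[a·b] → w = 0.0255
Weighted average = (0.0180·28.0 + 0.4335·19.0 + 0.0255·50.0) / (0.0180 + 0.4335 + 0.0255)
  = 10.0155 / 0.4770 = 21.00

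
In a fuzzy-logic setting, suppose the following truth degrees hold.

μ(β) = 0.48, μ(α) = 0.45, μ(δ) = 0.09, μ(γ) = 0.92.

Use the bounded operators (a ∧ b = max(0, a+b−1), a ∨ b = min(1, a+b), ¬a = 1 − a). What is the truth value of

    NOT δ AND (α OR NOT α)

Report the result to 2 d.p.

0.91

NOT δ = 1 − 0.09 = 0.91
NOT α = 1 − 0.45 = 0.55
α OR NOT α = min(1, a+b) on (0.45, 0.55) = 1.00
NOT δ AND (α OR NOT α) = max(0, a+b−1) on (0.91, 1.00) = 0.91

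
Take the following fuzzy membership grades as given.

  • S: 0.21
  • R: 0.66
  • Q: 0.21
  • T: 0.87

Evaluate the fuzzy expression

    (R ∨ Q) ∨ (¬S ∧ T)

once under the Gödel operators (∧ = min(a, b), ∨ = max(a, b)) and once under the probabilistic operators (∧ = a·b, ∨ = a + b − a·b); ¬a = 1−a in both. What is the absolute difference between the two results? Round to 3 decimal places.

Under Gödel:
  R ∨ Q = max(a, b) on (0.66, 0.21) = 0.66
  ¬S = 1 − 0.21 = 0.79
  ¬S ∧ T = min(a, b) on (0.79, 0.87) = 0.79
  (R ∨ Q) ∨ (¬S ∧ T) = max(a, b) on (0.66, 0.79) = 0.79
  → value = 0.7900
Under probabilistic:
  R ∨ Q = a + b − a·b on (0.6600, 0.2100) = 0.7314
  ¬S = 1 − 0.2100 = 0.7900
  ¬S ∧ T = a·b on (0.7900, 0.8700) = 0.6873
  (R ∨ Q) ∨ (¬S ∧ T) = a + b − a·b on (0.7314, 0.6873) = 0.9160
  → value = 0.9160
|0.7900 − 0.9160| = 0.126

0.126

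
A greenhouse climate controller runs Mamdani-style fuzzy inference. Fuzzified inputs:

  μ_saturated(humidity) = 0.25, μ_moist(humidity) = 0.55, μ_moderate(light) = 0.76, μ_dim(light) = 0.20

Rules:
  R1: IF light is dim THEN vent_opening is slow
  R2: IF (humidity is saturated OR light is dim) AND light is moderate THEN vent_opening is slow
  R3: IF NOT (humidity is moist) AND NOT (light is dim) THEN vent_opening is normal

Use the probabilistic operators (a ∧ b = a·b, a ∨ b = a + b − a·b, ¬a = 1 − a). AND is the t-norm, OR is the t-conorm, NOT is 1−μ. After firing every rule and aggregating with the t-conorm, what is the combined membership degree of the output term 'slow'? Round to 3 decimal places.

0.443

R1: dim=0.20 → w = 0.2000
R2: (saturated=0.25 OR dim=0.20) = 0.4000; AND[a·b] with moderate=0.76 → w = 0.3040
R3: ¬moist=1−0.55=0.45, ¬dim=1−0.20=0.80; AND[a·b] → w = 0.3600
Rules with consequent 'slow': {R1, R2} → strengths 0.2000, 0.3040
Aggregate via t-conorm [a + b − a·b]: 0.4432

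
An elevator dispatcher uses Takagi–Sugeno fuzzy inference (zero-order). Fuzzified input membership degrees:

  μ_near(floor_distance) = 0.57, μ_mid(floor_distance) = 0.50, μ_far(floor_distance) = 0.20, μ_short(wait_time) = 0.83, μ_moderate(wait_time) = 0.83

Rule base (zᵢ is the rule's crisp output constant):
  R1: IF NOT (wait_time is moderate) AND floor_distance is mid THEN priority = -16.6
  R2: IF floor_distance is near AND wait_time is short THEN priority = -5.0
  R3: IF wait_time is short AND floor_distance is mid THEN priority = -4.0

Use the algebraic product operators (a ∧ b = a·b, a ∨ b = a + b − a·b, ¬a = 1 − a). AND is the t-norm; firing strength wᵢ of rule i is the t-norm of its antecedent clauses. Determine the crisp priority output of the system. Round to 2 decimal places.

-5.59

R1 (z=-16.6): ¬moderate=1−0.83=0.17, mid=0.50; AND[a·b] → w = 0.0850
R2 (z=-5.0): near=0.57, short=0.83; AND[a·b] → w = 0.4731
R3 (z=-4.0): short=0.83, mid=0.50; AND[a·b] → w = 0.4150
Weighted average = (0.0850·-16.6 + 0.4731·-5.0 + 0.4150·-4.0) / (0.0850 + 0.4731 + 0.4150)
  = -5.4365 / 0.9731 = -5.59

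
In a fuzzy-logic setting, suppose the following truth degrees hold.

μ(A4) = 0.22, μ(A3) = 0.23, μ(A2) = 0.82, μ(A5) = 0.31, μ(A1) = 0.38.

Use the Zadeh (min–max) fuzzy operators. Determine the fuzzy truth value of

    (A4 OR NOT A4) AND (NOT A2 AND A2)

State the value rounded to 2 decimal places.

0.18

NOT A4 = 1 − 0.22 = 0.78
A4 OR NOT A4 = max(a, b) on (0.22, 0.78) = 0.78
NOT A2 = 1 − 0.82 = 0.18
NOT A2 AND A2 = min(a, b) on (0.18, 0.82) = 0.18
(A4 OR NOT A4) AND (NOT A2 AND A2) = min(a, b) on (0.78, 0.18) = 0.18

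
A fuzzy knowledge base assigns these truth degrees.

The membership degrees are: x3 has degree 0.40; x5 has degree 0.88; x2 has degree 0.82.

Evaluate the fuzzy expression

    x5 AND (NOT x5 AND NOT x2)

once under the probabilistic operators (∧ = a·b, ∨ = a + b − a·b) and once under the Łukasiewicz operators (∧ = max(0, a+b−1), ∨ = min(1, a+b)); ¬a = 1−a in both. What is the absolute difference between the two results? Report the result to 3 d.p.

Under probabilistic:
  NOT x5 = 1 − 0.8800 = 0.1200
  NOT x2 = 1 − 0.8200 = 0.1800
  NOT x5 AND NOT x2 = a·b on (0.1200, 0.1800) = 0.0216
  x5 AND (NOT x5 AND NOT x2) = a·b on (0.8800, 0.0216) = 0.0190
  → value = 0.0190
Under Łukasiewicz:
  NOT x5 = 1 − 0.88 = 0.12
  NOT x2 = 1 − 0.82 = 0.18
  NOT x5 AND NOT x2 = max(0, a+b−1) on (0.12, 0.18) = 0.00
  x5 AND (NOT x5 AND NOT x2) = max(0, a+b−1) on (0.88, 0.00) = 0.00
  → value = 0.0000
|0.0190 − 0.0000| = 0.019

0.019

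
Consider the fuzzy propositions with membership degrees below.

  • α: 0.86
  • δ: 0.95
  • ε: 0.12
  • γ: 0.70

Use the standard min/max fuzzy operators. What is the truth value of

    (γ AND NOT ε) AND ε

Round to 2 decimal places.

0.12

NOT ε = 1 − 0.12 = 0.88
γ AND NOT ε = min(a, b) on (0.70, 0.88) = 0.70
(γ AND NOT ε) AND ε = min(a, b) on (0.70, 0.12) = 0.12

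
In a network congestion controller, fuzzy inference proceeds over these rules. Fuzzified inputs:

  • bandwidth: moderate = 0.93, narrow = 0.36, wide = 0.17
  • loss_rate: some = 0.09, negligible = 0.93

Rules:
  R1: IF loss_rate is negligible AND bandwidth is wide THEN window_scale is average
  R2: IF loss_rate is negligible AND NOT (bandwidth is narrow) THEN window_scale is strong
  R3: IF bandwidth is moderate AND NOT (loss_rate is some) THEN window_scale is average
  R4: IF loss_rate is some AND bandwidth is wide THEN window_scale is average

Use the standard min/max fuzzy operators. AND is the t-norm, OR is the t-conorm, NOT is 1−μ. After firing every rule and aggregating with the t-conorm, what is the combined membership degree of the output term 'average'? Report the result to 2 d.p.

0.91

R1: negligible=0.93, wide=0.17; AND[min(a, b)] → w = 0.17
R2: negligible=0.93, ¬narrow=1−0.36=0.64; AND[min(a, b)] → w = 0.64
R3: moderate=0.93, ¬some=1−0.09=0.91; AND[min(a, b)] → w = 0.91
R4: some=0.09, wide=0.17; AND[min(a, b)] → w = 0.09
Rules with consequent 'average': {R1, R3, R4} → strengths 0.17, 0.91, 0.09
Aggregate via t-conorm [max(a, b)]: 0.91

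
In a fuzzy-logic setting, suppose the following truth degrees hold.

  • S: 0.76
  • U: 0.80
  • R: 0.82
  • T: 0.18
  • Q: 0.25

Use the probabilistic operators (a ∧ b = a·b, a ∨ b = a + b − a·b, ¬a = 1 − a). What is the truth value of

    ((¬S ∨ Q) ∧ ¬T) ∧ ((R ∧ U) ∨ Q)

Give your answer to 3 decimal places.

0.262

¬S = 1 − 0.7600 = 0.2400
¬S ∨ Q = a + b − a·b on (0.2400, 0.2500) = 0.4300
¬T = 1 − 0.1800 = 0.8200
(¬S ∨ Q) ∧ ¬T = a·b on (0.4300, 0.8200) = 0.3526
R ∧ U = a·b on (0.8200, 0.8000) = 0.6560
(R ∧ U) ∨ Q = a + b − a·b on (0.6560, 0.2500) = 0.7420
((¬S ∨ Q) ∧ ¬T) ∧ ((R ∧ U) ∨ Q) = a·b on (0.3526, 0.7420) = 0.2616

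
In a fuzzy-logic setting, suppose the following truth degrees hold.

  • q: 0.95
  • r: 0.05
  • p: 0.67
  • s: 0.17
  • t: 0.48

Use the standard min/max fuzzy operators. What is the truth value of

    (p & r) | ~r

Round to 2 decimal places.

0.95

p & r = min(a, b) on (0.67, 0.05) = 0.05
~r = 1 − 0.05 = 0.95
(p & r) | ~r = max(a, b) on (0.05, 0.95) = 0.95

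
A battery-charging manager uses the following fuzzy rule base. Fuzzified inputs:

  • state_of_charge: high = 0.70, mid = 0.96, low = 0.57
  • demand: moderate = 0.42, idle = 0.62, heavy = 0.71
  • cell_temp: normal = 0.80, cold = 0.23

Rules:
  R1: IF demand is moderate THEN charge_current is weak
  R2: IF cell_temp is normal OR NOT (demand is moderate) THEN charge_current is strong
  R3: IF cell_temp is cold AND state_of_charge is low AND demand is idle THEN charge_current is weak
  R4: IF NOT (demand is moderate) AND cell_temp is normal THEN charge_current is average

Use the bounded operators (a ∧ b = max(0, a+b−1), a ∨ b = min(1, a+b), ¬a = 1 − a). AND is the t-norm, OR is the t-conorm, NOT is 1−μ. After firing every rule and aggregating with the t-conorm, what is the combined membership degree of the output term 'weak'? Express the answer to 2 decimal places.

R1: moderate=0.42 → w = 0.42
R2: normal=0.80, ¬moderate=1−0.42=0.58; OR[min(1, a+b)] → w = 1.00
R3: cold=0.23, low=0.57, idle=0.62; AND[max(0, a+b−1)] → w = 0.00
R4: ¬moderate=1−0.42=0.58, normal=0.80; AND[max(0, a+b−1)] → w = 0.38
Rules with consequent 'weak': {R1, R3} → strengths 0.42, 0.00
Aggregate via t-conorm [min(1, a+b)]: 0.42

0.42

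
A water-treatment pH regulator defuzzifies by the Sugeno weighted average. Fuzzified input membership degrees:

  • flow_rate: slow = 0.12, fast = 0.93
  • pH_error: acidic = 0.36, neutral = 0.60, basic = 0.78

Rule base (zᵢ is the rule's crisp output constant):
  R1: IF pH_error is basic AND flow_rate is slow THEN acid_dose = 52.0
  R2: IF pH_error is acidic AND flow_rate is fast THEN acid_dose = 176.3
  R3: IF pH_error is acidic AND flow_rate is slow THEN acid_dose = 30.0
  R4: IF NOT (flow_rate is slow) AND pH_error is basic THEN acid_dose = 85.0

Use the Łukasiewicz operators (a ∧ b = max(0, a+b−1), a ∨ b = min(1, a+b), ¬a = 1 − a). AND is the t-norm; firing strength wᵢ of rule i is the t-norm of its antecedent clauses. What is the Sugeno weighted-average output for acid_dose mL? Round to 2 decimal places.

112.87

R1 (z=52.0): basic=0.78, slow=0.12; AND[max(0, a+b−1)] → w = 0.00
R2 (z=176.3): acidic=0.36, fast=0.93; AND[max(0, a+b−1)] → w = 0.29
R3 (z=30.0): acidic=0.36, slow=0.12; AND[max(0, a+b−1)] → w = 0.00
R4 (z=85.0): ¬slow=1−0.12=0.88, basic=0.78; AND[max(0, a+b−1)] → w = 0.66
Weighted average = (0.00·52.0 + 0.29·176.3 + 0.00·30.0 + 0.66·85.0) / (0.00 + 0.29 + 0.00 + 0.66)
  = 107.2270 / 0.9500 = 112.87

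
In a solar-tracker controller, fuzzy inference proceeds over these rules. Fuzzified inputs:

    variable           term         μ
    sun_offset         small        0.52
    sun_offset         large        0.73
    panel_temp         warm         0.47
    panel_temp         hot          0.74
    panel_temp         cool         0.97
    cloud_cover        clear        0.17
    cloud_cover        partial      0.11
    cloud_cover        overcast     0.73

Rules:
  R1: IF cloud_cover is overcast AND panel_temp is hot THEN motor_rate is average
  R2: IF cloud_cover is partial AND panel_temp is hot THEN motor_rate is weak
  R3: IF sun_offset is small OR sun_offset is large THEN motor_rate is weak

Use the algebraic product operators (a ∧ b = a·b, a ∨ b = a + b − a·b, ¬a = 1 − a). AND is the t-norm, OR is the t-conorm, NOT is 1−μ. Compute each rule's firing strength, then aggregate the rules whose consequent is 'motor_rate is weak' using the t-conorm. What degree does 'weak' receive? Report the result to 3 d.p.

0.881

R1: overcast=0.73, hot=0.74; AND[a·b] → w = 0.5402
R2: partial=0.11, hot=0.74; AND[a·b] → w = 0.0814
R3: small=0.52, large=0.73; OR[a + b − a·b] → w = 0.8704
Rules with consequent 'weak': {R2, R3} → strengths 0.0814, 0.8704
Aggregate via t-conorm [a + b − a·b]: 0.8809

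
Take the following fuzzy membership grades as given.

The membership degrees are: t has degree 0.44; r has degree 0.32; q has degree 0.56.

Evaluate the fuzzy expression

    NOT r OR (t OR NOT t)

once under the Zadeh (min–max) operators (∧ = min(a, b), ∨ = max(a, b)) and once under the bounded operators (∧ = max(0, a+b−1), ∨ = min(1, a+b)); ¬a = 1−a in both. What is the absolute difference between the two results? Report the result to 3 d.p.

0.320

Under Zadeh (min–max):
  NOT r = 1 − 0.32 = 0.68
  NOT t = 1 − 0.44 = 0.56
  t OR NOT t = max(a, b) on (0.44, 0.56) = 0.56
  NOT r OR (t OR NOT t) = max(a, b) on (0.68, 0.56) = 0.68
  → value = 0.6800
Under bounded:
  NOT r = 1 − 0.32 = 0.68
  NOT t = 1 − 0.44 = 0.56
  t OR NOT t = min(1, a+b) on (0.44, 0.56) = 1.00
  NOT r OR (t OR NOT t) = min(1, a+b) on (0.68, 1.00) = 1.00
  → value = 1.0000
|0.6800 − 1.0000| = 0.320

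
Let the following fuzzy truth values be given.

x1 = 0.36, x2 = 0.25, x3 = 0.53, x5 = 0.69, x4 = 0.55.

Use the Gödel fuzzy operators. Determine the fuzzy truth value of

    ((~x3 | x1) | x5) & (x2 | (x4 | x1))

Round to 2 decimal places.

~x3 = 1 − 0.53 = 0.47
~x3 | x1 = max(a, b) on (0.47, 0.36) = 0.47
(~x3 | x1) | x5 = max(a, b) on (0.47, 0.69) = 0.69
x4 | x1 = max(a, b) on (0.55, 0.36) = 0.55
x2 | (x4 | x1) = max(a, b) on (0.25, 0.55) = 0.55
((~x3 | x1) | x5) & (x2 | (x4 | x1)) = min(a, b) on (0.69, 0.55) = 0.55

0.55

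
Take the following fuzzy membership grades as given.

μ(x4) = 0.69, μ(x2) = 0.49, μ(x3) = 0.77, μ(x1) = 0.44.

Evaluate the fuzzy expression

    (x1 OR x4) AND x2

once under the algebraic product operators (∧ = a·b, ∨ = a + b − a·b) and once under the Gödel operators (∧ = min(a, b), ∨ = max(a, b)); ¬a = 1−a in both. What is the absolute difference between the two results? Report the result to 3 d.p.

Under algebraic product:
  x1 OR x4 = a + b − a·b on (0.4400, 0.6900) = 0.8264
  (x1 OR x4) AND x2 = a·b on (0.8264, 0.4900) = 0.4049
  → value = 0.4049
Under Gödel:
  x1 OR x4 = max(a, b) on (0.44, 0.69) = 0.69
  (x1 OR x4) AND x2 = min(a, b) on (0.69, 0.49) = 0.49
  → value = 0.4900
|0.4049 − 0.4900| = 0.085

0.085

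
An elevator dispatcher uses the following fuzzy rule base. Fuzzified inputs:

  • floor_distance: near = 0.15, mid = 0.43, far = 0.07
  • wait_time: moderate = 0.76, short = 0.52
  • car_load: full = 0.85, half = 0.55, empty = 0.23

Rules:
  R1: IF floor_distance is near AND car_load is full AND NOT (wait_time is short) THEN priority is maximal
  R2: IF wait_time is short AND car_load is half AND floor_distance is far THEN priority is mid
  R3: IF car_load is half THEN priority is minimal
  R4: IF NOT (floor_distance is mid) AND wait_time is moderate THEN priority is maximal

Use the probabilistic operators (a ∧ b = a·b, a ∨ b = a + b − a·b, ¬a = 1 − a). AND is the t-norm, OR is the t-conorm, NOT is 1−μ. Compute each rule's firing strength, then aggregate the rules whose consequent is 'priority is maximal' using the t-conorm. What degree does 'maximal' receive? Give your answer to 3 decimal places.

0.468

R1: near=0.15, full=0.85, ¬short=1−0.52=0.48; AND[a·b] → w = 0.0612
R2: short=0.52, half=0.55, far=0.07; AND[a·b] → w = 0.0200
R3: half=0.55 → w = 0.5500
R4: ¬mid=1−0.43=0.57, moderate=0.76; AND[a·b] → w = 0.4332
Rules with consequent 'maximal': {R1, R4} → strengths 0.0612, 0.4332
Aggregate via t-conorm [a + b − a·b]: 0.4679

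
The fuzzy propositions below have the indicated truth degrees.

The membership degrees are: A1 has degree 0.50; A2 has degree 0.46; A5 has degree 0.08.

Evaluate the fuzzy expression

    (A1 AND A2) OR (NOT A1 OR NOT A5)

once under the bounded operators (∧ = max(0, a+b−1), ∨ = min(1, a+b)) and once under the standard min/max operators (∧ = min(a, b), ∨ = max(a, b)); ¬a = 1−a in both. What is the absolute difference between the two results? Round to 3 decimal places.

0.080

Under bounded:
  A1 AND A2 = max(0, a+b−1) on (0.50, 0.46) = 0.00
  NOT A1 = 1 − 0.50 = 0.50
  NOT A5 = 1 − 0.08 = 0.92
  NOT A1 OR NOT A5 = min(1, a+b) on (0.50, 0.92) = 1.00
  (A1 AND A2) OR (NOT A1 OR NOT A5) = min(1, a+b) on (0.00, 1.00) = 1.00
  → value = 1.0000
Under standard min/max:
  A1 AND A2 = min(a, b) on (0.50, 0.46) = 0.46
  NOT A1 = 1 − 0.50 = 0.50
  NOT A5 = 1 − 0.08 = 0.92
  NOT A1 OR NOT A5 = max(a, b) on (0.50, 0.92) = 0.92
  (A1 AND A2) OR (NOT A1 OR NOT A5) = max(a, b) on (0.46, 0.92) = 0.92
  → value = 0.9200
|1.0000 − 0.9200| = 0.080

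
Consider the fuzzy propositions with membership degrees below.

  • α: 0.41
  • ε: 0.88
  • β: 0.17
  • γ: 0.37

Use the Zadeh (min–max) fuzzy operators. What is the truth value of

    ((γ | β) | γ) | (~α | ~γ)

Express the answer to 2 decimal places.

γ | β = max(a, b) on (0.37, 0.17) = 0.37
(γ | β) | γ = max(a, b) on (0.37, 0.37) = 0.37
~α = 1 − 0.41 = 0.59
~γ = 1 − 0.37 = 0.63
~α | ~γ = max(a, b) on (0.59, 0.63) = 0.63
((γ | β) | γ) | (~α | ~γ) = max(a, b) on (0.37, 0.63) = 0.63

0.63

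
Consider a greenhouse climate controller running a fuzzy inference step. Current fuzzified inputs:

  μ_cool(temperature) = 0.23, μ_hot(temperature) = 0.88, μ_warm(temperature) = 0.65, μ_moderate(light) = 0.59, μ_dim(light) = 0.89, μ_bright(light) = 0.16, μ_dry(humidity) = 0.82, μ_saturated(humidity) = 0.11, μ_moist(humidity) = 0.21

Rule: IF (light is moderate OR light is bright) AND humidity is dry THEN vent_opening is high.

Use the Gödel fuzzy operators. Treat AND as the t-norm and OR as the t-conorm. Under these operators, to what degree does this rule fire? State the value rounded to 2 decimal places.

firing strength: (moderate=0.59 OR bright=0.16) = 0.59; AND[min(a, b)] with dry=0.82 → w = 0.59

0.59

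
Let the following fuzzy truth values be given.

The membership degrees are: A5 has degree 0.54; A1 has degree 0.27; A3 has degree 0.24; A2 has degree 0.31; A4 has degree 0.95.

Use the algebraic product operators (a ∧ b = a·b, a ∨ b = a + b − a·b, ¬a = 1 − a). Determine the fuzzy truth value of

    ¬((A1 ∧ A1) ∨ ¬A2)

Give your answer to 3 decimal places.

A1 ∧ A1 = a·b on (0.2700, 0.2700) = 0.0729
¬A2 = 1 − 0.3100 = 0.6900
(A1 ∧ A1) ∨ ¬A2 = a + b − a·b on (0.0729, 0.6900) = 0.7126
¬((A1 ∧ A1) ∨ ¬A2) = 1 − 0.7126 = 0.2874

0.287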